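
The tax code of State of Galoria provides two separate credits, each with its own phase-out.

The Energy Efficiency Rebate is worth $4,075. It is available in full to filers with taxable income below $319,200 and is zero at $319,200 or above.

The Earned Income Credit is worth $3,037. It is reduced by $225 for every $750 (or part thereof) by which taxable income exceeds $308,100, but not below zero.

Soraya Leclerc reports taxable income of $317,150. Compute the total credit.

$4,187

Energy Efficiency Rebate: $317,150 is below the $319,200 cutoff, so the full $4,075 applies.
Earned Income Credit: income exceeds $308,100 by $9,050, which is 13 full-or-partial $750 increments; reduction = 13 × $225 = $2,925, leaving $112.
Total: $4,075 + $112 = $4,187.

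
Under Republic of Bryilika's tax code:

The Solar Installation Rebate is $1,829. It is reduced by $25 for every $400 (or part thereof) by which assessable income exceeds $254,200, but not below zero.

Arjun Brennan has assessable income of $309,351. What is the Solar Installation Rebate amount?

Solar Installation Rebate: income exceeds $254,200 by $55,151 → 138 increments × $25 = $3,450 ≥ base, so the credit is $0.

$0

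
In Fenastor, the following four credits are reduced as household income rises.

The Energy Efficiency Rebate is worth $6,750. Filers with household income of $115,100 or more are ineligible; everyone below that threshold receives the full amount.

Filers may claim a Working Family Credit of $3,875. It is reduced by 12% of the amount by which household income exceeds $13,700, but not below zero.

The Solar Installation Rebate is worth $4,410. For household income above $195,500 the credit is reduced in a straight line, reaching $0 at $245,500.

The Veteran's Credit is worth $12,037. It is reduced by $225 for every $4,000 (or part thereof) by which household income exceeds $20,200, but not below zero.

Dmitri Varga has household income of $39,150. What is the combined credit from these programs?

Energy Efficiency Rebate: $39,150 is below the $115,100 cutoff, so the full $6,750 applies.
Working Family Credit: 12% of the $25,450 excess over $13,700 is $3,054; credit = $3,875 − $3,054 = $821.
Solar Installation Rebate: $39,150 is at or below the $195,500 threshold, so the full $4,410 applies.
Veteran's Credit: income exceeds $20,200 by $18,950, which is 5 full-or-partial $4,000 increments; reduction = 5 × $225 = $1,125, leaving $10,912.
Total: $6,750 + $821 + $4,410 + $10,912 = $22,893.

$22,893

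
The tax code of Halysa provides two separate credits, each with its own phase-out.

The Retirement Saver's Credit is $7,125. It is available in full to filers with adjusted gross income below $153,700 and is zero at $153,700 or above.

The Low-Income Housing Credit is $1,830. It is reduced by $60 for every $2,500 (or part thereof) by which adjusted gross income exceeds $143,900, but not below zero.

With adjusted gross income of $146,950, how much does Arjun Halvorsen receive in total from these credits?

Retirement Saver's Credit: $146,950 is below the $153,700 cutoff, so the full $7,125 applies.
Low-Income Housing Credit: income exceeds $143,900 by $3,050, which is 2 full-or-partial $2,500 increments; reduction = 2 × $60 = $120, leaving $1,710.
Total: $7,125 + $1,710 = $8,835.

$8,835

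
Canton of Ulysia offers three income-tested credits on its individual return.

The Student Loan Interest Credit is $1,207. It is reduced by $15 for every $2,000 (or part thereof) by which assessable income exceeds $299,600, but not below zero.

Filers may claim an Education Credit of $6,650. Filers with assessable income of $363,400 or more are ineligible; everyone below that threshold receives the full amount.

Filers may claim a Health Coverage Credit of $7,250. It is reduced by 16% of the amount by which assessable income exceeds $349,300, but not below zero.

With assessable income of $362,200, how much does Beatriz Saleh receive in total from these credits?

$12,563

Student Loan Interest Credit: income exceeds $299,600 by $62,600, which is 32 full-or-partial $2,000 increments; reduction = 32 × $15 = $480, leaving $727.
Education Credit: $362,200 is below the $363,400 cutoff, so the full $6,650 applies.
Health Coverage Credit: 16% of the $12,900 excess over $349,300 is $2,064; credit = $7,250 − $2,064 = $5,186.
Total: $727 + $6,650 + $5,186 = $12,563.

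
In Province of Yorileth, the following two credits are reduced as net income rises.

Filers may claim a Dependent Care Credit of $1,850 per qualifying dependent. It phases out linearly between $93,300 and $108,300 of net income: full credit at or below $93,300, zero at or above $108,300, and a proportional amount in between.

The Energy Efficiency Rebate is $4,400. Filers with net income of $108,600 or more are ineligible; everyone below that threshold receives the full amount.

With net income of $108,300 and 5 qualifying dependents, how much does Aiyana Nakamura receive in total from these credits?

Dependent Care Credit: base = 5 × $1,850 = $9,250. $108,300 is at or above $108,300, so the credit is $0.
Energy Efficiency Rebate: $108,300 is below the $108,600 cutoff, so the full $4,400 applies.
Total: $0 + $4,400 = $4,400.

$4,400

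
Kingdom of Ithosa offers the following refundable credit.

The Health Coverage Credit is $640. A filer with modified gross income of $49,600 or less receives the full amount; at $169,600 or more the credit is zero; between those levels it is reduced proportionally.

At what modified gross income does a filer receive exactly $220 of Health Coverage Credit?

$128,350

$220 is 220/640 of the full $640, so 420/640 of the $120,000 range has been used: income = $49,600 + $120,000 × 420/640 = $128,350.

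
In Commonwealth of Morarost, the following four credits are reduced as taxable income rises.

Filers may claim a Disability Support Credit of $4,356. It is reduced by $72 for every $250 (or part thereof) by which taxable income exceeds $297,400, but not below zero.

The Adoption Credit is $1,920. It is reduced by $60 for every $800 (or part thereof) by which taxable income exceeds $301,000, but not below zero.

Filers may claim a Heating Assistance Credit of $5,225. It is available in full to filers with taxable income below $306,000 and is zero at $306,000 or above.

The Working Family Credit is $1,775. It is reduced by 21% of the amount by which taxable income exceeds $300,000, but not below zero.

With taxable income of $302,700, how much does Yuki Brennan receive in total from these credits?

$10,945

Disability Support Credit: income exceeds $297,400 by $5,300, which is 22 full-or-partial $250 increments; reduction = 22 × $72 = $1,584, leaving $2,772.
Adoption Credit: income exceeds $301,000 by $1,700, which is 3 full-or-partial $800 increments; reduction = 3 × $60 = $180, leaving $1,740.
Heating Assistance Credit: $302,700 is below the $306,000 cutoff, so the full $5,225 applies.
Working Family Credit: 21% of the $2,700 excess over $300,000 is $567; credit = $1,775 − $567 = $1,208.
Total: $2,772 + $1,740 + $5,225 + $1,208 = $10,945.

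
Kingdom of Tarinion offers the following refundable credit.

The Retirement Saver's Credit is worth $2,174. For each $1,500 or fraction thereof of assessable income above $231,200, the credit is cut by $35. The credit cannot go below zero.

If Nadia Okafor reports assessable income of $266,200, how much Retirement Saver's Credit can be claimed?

$1,334

Retirement Saver's Credit: income exceeds $231,200 by $35,000, which is 24 full-or-partial $1,500 increments; reduction = 24 × $35 = $840, leaving $1,334.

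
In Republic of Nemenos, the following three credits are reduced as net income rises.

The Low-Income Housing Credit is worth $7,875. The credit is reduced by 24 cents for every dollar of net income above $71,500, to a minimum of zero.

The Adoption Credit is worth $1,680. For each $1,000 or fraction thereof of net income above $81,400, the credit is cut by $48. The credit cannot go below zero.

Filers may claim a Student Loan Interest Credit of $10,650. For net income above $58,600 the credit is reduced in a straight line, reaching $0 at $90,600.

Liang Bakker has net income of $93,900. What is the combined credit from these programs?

$3,555

Low-Income Housing Credit: 24% of the $22,400 excess over $71,500 is $5,376; credit = $7,875 − $5,376 = $2,499.
Adoption Credit: income exceeds $81,400 by $12,500, which is 13 full-or-partial $1,000 increments; reduction = 13 × $48 = $624, leaving $1,056.
Student Loan Interest Credit: $93,900 is at or above $90,600, so the credit is $0.
Total: $2,499 + $1,056 + $0 = $3,555.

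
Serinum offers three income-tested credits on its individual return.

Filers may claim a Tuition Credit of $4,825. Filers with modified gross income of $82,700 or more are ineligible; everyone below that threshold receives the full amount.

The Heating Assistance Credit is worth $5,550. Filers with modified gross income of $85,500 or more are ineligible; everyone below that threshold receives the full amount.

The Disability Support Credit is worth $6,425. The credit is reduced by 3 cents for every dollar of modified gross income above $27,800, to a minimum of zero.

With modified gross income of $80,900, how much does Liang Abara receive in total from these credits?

$15,207

Tuition Credit: $80,900 is below the $82,700 cutoff, so the full $4,825 applies.
Heating Assistance Credit: $80,900 is below the $85,500 cutoff, so the full $5,550 applies.
Disability Support Credit: 3% of the $53,100 excess over $27,800 is $1,593; credit = $6,425 − $1,593 = $4,832.
Total: $4,825 + $5,550 + $4,832 = $15,207.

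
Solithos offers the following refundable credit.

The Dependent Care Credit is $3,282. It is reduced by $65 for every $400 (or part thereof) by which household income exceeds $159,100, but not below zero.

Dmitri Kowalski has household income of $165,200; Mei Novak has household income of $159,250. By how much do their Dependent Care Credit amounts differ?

$975

Dmitri ($165,200): Dependent Care Credit: income exceeds $159,100 by $6,100, which is 16 full-or-partial $400 increments; reduction = 16 × $65 = $1,040, leaving $2,242.
Mei ($159,250): Dependent Care Credit: income exceeds $159,100 by $150, which is 1 full-or-partial $400 increment; reduction = 1 × $65 = $65, leaving $3,217.
Difference: |$2,242 − $3,217| = $975.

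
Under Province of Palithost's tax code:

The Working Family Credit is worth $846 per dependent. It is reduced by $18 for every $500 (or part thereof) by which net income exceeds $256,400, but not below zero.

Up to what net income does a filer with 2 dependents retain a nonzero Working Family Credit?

Full credit = 2 × $846 = $1,692.
After 93 increments the reduction is 93 × $18 = $1,674, leaving $18; one more increment wipes it out. Increment 93 ends at excess 93 × $500 = $46,500, so the highest qualifying income is $256,400 + $46,500 = $302,900.

$302,900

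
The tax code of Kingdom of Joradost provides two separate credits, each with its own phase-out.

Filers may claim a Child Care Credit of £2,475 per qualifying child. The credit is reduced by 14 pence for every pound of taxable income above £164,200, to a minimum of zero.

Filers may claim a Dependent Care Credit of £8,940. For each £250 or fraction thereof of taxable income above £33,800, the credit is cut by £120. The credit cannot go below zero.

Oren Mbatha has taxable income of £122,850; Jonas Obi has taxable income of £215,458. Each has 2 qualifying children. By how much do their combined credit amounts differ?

£4,950

Oren (£122,850): Child Care Credit: base = 2 × £2,475 = £4,950. £122,850 is at or below the £164,200 threshold, so the full £4,950 applies. Dependent Care Credit: income exceeds £33,800 by £89,050 → 357 increments × £120 = £42,840 ≥ base, so the credit is £0. total £4,950 + £0 = £4,950
Jonas (£215,458): Child Care Credit: base = 2 × £2,475 = £4,950. 14% of the £51,258 excess over £164,200 is £7,176.12 ≥ base, so the credit is £0. Dependent Care Credit: income exceeds £33,800 by £181,658 → 727 increments × £120 = £87,240 ≥ base, so the credit is £0. total £0 + £0 = £0
Difference: |£4,950 − £0| = £4,950.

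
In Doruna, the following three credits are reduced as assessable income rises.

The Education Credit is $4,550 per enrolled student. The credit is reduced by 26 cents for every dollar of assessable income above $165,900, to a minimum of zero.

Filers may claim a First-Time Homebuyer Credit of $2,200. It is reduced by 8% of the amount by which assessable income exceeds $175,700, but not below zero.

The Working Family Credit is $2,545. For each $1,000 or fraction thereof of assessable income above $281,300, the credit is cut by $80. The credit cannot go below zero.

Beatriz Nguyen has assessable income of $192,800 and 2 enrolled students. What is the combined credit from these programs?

Education Credit: base = 2 × $4,550 = $9,100. 26% of the $26,900 excess over $165,900 is $6,994; credit = $9,100 − $6,994 = $2,106.
First-Time Homebuyer Credit: 8% of the $17,100 excess over $175,700 is $1,368; credit = $2,200 − $1,368 = $832.
Working Family Credit: $192,800 is at or below the $281,300 threshold, so the full $2,545 applies.
Total: $2,106 + $832 + $2,545 = $5,483.

$5,483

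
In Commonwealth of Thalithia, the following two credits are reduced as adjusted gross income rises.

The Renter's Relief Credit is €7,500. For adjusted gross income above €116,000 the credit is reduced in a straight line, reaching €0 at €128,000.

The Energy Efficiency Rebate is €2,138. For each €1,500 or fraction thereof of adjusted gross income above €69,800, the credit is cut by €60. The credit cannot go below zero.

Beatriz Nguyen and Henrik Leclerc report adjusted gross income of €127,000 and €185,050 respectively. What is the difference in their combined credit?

Beatriz (€127,000): Renter's Relief Credit: €127,000 is €11,000 into a €12,000 phase-out range, leaving 1,000/12,000 of the credit: €7,500 × 1,000/12,000 = €625. Energy Efficiency Rebate: income exceeds €69,800 by €57,200 → 39 increments × €60 = €2,340 ≥ base, so the credit is €0. total €625 + €0 = €625
Henrik (€185,050): Renter's Relief Credit: €185,050 is at or above €128,000, so the credit is €0. Energy Efficiency Rebate: income exceeds €69,800 by €115,250 → 77 increments × €60 = €4,620 ≥ base, so the credit is €0. total €0 + €0 = €0
Difference: |€625 − €0| = €625.

€625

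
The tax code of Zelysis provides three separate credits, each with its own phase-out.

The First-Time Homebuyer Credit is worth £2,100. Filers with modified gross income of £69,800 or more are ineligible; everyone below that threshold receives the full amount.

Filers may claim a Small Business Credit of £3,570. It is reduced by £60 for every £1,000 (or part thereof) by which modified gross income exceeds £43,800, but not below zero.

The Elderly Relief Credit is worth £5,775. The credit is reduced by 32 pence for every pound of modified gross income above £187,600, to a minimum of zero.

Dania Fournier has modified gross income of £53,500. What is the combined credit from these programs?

£10,845

First-Time Homebuyer Credit: £53,500 is below the £69,800 cutoff, so the full £2,100 applies.
Small Business Credit: income exceeds £43,800 by £9,700, which is 10 full-or-partial £1,000 increments; reduction = 10 × £60 = £600, leaving £2,970.
Elderly Relief Credit: £53,500 is at or below the £187,600 threshold, so the full £5,775 applies.
Total: £2,100 + £2,970 + £5,775 = £10,845.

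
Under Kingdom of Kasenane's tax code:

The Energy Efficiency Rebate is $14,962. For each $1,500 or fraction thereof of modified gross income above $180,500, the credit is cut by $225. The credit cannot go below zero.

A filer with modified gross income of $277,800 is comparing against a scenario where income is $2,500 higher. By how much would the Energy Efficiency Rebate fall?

At $277,800 — income exceeds $180,500 by $97,300, which is 65 full-or-partial $1,500 increments; reduction = 65 × $225 = $14,625, leaving $337.
At $280,300 — income exceeds $180,500 by $99,800 → 67 increments × $225 = $15,075 ≥ base, so the credit is $0.
Lost: $337 − $0 = $337.

$337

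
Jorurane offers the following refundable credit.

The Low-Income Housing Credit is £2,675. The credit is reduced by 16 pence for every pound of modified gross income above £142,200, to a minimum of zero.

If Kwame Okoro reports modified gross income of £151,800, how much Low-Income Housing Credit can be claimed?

Low-Income Housing Credit: 16% of the £9,600 excess over £142,200 is £1,536; credit = £2,675 − £1,536 = £1,139.

£1,139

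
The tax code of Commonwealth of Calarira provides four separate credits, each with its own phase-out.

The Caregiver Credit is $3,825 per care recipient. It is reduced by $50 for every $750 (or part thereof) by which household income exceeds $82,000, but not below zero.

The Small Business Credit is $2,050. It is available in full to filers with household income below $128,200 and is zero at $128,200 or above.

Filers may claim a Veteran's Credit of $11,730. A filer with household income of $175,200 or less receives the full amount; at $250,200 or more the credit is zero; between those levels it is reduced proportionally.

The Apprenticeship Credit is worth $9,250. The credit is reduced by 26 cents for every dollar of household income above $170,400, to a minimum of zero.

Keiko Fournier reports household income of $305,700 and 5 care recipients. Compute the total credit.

$4,175

Caregiver Credit: base = 5 × $3,825 = $19,125. income exceeds $82,000 by $223,700, which is 299 full-or-partial $750 increments; reduction = 299 × $50 = $14,950, leaving $4,175.
Small Business Credit: $305,700 meets or exceeds the $128,200 cutoff, so the credit is $0.
Veteran's Credit: $305,700 is at or above $250,200, so the credit is $0.
Apprenticeship Credit: 26% of the $135,300 excess over $170,400 is $35,178 ≥ base, so the credit is $0.
Total: $4,175 + $0 + $0 + $0 = $4,175.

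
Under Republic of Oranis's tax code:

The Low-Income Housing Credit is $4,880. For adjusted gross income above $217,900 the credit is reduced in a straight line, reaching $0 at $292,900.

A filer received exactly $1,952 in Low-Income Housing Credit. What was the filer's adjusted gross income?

$1,952 is 1,952/4,880 of the full $4,880, so 2,928/4,880 of the $75,000 range has been used: income = $217,900 + $75,000 × 2,928/4,880 = $262,900.

$262,900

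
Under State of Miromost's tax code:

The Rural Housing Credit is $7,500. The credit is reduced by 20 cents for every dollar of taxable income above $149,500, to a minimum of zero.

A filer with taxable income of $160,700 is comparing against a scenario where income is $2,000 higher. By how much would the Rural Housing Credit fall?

$400

At $160,700 — 20% of the $11,200 excess over $149,500 is $2,240; credit = $7,500 − $2,240 = $5,260.
At $162,700 — 20% of the $13,200 excess over $149,500 is $2,640; credit = $7,500 − $2,640 = $4,860.
Lost: $5,260 − $4,860 = $400.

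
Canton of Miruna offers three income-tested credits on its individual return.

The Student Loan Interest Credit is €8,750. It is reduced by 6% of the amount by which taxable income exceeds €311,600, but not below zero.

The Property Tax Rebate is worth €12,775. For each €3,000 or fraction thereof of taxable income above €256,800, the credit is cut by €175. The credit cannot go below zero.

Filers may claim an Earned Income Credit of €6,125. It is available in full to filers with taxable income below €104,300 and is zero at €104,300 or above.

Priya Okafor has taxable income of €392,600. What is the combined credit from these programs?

€8,615

Student Loan Interest Credit: 6% of the €81,000 excess over €311,600 is €4,860; credit = €8,750 − €4,860 = €3,890.
Property Tax Rebate: income exceeds €256,800 by €135,800, which is 46 full-or-partial €3,000 increments; reduction = 46 × €175 = €8,050, leaving €4,725.
Earned Income Credit: €392,600 meets or exceeds the €104,300 cutoff, so the credit is €0.
Total: €3,890 + €4,725 + €0 = €8,615.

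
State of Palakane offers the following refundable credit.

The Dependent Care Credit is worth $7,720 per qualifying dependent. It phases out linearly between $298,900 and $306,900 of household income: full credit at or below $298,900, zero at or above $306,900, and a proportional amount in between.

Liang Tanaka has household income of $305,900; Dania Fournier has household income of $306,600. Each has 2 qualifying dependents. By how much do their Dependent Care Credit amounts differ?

$1,351

Liang ($305,900): Dependent Care Credit: base = 2 × $7,720 = $15,440. $305,900 is $7,000 into a $8,000 phase-out range, leaving 1,000/8,000 of the credit: $15,440 × 1,000/8,000 = $1,930.
Dania ($306,600): Dependent Care Credit: base = 2 × $7,720 = $15,440. $306,600 is $7,700 into a $8,000 phase-out range, leaving 300/8,000 of the credit: $15,440 × 300/8,000 = $579.
Difference: |$1,930 − $579| = $1,351.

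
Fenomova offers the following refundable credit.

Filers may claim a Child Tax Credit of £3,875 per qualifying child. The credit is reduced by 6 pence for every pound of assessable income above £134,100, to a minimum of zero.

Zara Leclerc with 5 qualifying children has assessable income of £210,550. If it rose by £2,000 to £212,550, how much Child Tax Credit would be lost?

At £210,550 — base = 5 × £3,875 = £19,375. 6% of the £76,450 excess over £134,100 is £4,587; credit = £19,375 − £4,587 = £14,788.
At £212,550 — base = 5 × £3,875 = £19,375. 6% of the £78,450 excess over £134,100 is £4,707; credit = £19,375 − £4,707 = £14,668.
Lost: £14,788 − £14,668 = £120.

£120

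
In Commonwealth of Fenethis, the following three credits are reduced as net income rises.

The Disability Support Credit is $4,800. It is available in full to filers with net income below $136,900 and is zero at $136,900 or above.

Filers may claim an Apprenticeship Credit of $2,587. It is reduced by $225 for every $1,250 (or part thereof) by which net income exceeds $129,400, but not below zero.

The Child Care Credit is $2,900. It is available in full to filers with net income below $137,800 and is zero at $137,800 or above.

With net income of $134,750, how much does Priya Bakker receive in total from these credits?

$9,162

Disability Support Credit: $134,750 is below the $136,900 cutoff, so the full $4,800 applies.
Apprenticeship Credit: income exceeds $129,400 by $5,350, which is 5 full-or-partial $1,250 increments; reduction = 5 × $225 = $1,125, leaving $1,462.
Child Care Credit: $134,750 is below the $137,800 cutoff, so the full $2,900 applies.
Total: $4,800 + $1,462 + $2,900 = $9,162.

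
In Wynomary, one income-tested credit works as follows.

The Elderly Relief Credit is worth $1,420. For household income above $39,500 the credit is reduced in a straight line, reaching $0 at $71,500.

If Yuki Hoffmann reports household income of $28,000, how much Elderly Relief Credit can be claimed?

Elderly Relief Credit: $28,000 is at or below the $39,500 threshold, so the full $1,420 applies.

$1,420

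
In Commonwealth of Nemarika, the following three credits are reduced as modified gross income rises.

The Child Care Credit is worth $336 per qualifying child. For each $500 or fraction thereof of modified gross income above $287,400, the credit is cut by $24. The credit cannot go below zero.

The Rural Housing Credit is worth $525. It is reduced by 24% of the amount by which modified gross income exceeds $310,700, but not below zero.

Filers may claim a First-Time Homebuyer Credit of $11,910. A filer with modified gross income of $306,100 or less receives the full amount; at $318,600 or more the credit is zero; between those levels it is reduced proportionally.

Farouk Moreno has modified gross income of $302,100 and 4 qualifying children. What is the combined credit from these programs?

Child Care Credit: base = 4 × $336 = $1,344. income exceeds $287,400 by $14,700, which is 30 full-or-partial $500 increments; reduction = 30 × $24 = $720, leaving $624.
Rural Housing Credit: $302,100 is at or below the $310,700 threshold, so the full $525 applies.
First-Time Homebuyer Credit: $302,100 is at or below the $306,100 threshold, so the full $11,910 applies.
Total: $624 + $525 + $11,910 = $13,059.

$13,059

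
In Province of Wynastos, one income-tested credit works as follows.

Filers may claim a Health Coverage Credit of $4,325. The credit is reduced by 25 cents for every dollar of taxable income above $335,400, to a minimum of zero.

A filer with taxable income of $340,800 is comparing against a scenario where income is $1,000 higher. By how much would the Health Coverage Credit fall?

At $340,800 — 25% of the $5,400 excess over $335,400 is $1,350; credit = $4,325 − $1,350 = $2,975.
At $341,800 — 25% of the $6,400 excess over $335,400 is $1,600; credit = $4,325 − $1,600 = $2,725.
Lost: $2,975 − $2,725 = $250.

$250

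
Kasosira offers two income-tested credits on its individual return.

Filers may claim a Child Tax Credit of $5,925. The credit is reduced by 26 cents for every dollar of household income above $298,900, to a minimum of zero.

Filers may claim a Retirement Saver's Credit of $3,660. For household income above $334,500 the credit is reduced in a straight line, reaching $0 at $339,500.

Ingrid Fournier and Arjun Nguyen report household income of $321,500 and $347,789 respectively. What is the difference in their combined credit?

Ingrid ($321,500): Child Tax Credit: 26% of the $22,600 excess over $298,900 is $5,876; credit = $5,925 − $5,876 = $49. Retirement Saver's Credit: $321,500 is at or below the $334,500 threshold, so the full $3,660 applies. total $49 + $3,660 = $3,709
Arjun ($347,789): Child Tax Credit: 26% of the $48,889 excess over $298,900 is $12,711.14 ≥ base, so the credit is $0. Retirement Saver's Credit: $347,789 is at or above $339,500, so the credit is $0. total $0 + $0 = $0
Difference: |$3,709 − $0| = $3,709.

$3,709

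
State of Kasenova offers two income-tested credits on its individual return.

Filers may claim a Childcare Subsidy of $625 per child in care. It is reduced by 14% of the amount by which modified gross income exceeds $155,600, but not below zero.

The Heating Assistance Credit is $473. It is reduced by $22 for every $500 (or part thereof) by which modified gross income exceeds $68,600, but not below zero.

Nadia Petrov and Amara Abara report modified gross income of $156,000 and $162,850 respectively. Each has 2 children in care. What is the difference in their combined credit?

$959

Nadia ($156,000): Childcare Subsidy: base = 2 × $625 = $1,250. 14% of the $400 excess over $155,600 is $56; credit = $1,250 − $56 = $1,194. Heating Assistance Credit: income exceeds $68,600 by $87,400 → 175 increments × $22 = $3,850 ≥ base, so the credit is $0. total $1,194 + $0 = $1,194
Amara ($162,850): Childcare Subsidy: base = 2 × $625 = $1,250. 14% of the $7,250 excess over $155,600 is $1,015; credit = $1,250 − $1,015 = $235. Heating Assistance Credit: income exceeds $68,600 by $94,250 → 189 increments × $22 = $4,158 ≥ base, so the credit is $0. total $235 + $0 = $235
Difference: |$1,194 − $235| = $959.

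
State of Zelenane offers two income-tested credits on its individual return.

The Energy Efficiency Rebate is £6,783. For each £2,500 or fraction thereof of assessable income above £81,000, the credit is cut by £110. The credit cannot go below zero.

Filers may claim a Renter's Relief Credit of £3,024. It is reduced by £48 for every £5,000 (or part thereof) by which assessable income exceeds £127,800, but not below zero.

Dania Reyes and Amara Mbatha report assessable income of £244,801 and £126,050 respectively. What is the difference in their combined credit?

£5,845

Dania (£244,801): Energy Efficiency Rebate: income exceeds £81,000 by £163,801 → 66 increments × £110 = £7,260 ≥ base, so the credit is £0. Renter's Relief Credit: income exceeds £127,800 by £117,001, which is 24 full-or-partial £5,000 increments; reduction = 24 × £48 = £1,152, leaving £1,872. total £0 + £1,872 = £1,872
Amara (£126,050): Energy Efficiency Rebate: income exceeds £81,000 by £45,050, which is 19 full-or-partial £2,500 increments; reduction = 19 × £110 = £2,090, leaving £4,693. Renter's Relief Credit: £126,050 is at or below the £127,800 threshold, so the full £3,024 applies. total £4,693 + £3,024 = £7,717
Difference: |£1,872 − £7,717| = £5,845.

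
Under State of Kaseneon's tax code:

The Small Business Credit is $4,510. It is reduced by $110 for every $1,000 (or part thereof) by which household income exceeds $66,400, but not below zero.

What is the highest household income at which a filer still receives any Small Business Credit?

After 40 increments the reduction is 40 × $110 = $4,400, leaving $110; one more increment wipes it out. Increment 40 ends at excess 40 × $1,000 = $40,000, so the highest qualifying income is $66,400 + $40,000 = $106,400.

$106,400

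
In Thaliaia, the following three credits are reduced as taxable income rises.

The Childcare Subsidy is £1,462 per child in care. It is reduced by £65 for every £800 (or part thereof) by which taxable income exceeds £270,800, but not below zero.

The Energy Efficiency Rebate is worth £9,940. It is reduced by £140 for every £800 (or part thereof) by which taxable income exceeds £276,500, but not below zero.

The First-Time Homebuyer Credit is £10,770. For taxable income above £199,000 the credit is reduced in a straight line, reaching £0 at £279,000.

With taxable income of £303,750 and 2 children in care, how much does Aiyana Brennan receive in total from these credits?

Childcare Subsidy: base = 2 × £1,462 = £2,924. income exceeds £270,800 by £32,950, which is 42 full-or-partial £800 increments; reduction = 42 × £65 = £2,730, leaving £194.
Energy Efficiency Rebate: income exceeds £276,500 by £27,250, which is 35 full-or-partial £800 increments; reduction = 35 × £140 = £4,900, leaving £5,040.
First-Time Homebuyer Credit: £303,750 is at or above £279,000, so the credit is £0.
Total: £194 + £5,040 + £0 = £5,234.

£5,234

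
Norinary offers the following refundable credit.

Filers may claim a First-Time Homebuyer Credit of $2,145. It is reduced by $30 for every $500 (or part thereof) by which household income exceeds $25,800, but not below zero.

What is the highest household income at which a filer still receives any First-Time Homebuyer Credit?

After 71 increments the reduction is 71 × $30 = $2,130, leaving $15; one more increment wipes it out. Increment 71 ends at excess 71 × $500 = $35,500, so the highest qualifying income is $25,800 + $35,500 = $61,300.

$61,300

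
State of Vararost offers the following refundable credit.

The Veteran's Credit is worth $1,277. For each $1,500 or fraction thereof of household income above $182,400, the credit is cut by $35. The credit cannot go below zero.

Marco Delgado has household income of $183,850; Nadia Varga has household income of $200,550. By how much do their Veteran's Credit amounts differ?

Marco ($183,850): Veteran's Credit: income exceeds $182,400 by $1,450, which is 1 full-or-partial $1,500 increment; reduction = 1 × $35 = $35, leaving $1,242.
Nadia ($200,550): Veteran's Credit: income exceeds $182,400 by $18,150, which is 13 full-or-partial $1,500 increments; reduction = 13 × $35 = $455, leaving $822.
Difference: |$1,242 − $822| = $420.

$420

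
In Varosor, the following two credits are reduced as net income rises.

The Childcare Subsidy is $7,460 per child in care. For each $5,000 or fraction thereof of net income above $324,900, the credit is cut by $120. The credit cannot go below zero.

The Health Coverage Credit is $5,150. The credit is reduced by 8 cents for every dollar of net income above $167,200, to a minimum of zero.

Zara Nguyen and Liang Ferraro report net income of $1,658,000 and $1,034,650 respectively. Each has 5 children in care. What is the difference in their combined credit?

$15,000

Zara ($1,658,000): Childcare Subsidy: base = 5 × $7,460 = $37,300. income exceeds $324,900 by $1,333,100, which is 267 full-or-partial $5,000 increments; reduction = 267 × $120 = $32,040, leaving $5,260. Health Coverage Credit: 8% of the $1,490,800 excess over $167,200 is $119,264 ≥ base, so the credit is $0. total $5,260 + $0 = $5,260
Liang ($1,034,650): Childcare Subsidy: base = 5 × $7,460 = $37,300. income exceeds $324,900 by $709,750, which is 142 full-or-partial $5,000 increments; reduction = 142 × $120 = $17,040, leaving $20,260. Health Coverage Credit: 8% of the $867,450 excess over $167,200 is $69,396 ≥ base, so the credit is $0. total $20,260 + $0 = $20,260
Difference: |$5,260 − $20,260| = $15,000.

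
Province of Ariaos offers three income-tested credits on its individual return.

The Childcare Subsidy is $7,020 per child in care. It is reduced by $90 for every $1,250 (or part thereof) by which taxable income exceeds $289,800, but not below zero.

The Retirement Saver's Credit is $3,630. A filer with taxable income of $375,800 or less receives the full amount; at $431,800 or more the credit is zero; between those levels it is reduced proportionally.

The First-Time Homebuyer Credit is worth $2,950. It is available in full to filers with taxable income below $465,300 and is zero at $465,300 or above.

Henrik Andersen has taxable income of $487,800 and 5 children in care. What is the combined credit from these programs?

Childcare Subsidy: base = 5 × $7,020 = $35,100. income exceeds $289,800 by $198,000, which is 159 full-or-partial $1,250 increments; reduction = 159 × $90 = $14,310, leaving $20,790.
Retirement Saver's Credit: $487,800 is at or above $431,800, so the credit is $0.
First-Time Homebuyer Credit: $487,800 meets or exceeds the $465,300 cutoff, so the credit is $0.
Total: $20,790 + $0 + $0 = $20,790.

$20,790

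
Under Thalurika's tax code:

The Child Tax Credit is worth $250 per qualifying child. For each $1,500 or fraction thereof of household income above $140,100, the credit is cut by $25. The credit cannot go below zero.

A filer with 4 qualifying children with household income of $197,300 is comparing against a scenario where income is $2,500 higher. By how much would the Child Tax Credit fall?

At $197,300 — base = 4 × $250 = $1,000. income exceeds $140,100 by $57,200, which is 39 full-or-partial $1,500 increments; reduction = 39 × $25 = $975, leaving $25.
At $199,800 — base = 4 × $250 = $1,000. income exceeds $140,100 by $59,700 → 40 increments × $25 = $1,000 ≥ base, so the credit is $0.
Lost: $25 − $0 = $25.

$25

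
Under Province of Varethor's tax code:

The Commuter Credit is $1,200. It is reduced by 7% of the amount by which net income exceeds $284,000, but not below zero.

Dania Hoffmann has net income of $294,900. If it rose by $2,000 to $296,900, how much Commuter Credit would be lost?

At $294,900 — 7% of the $10,900 excess over $284,000 is $763; credit = $1,200 − $763 = $437.
At $296,900 — 7% of the $12,900 excess over $284,000 is $903; credit = $1,200 − $903 = $297.
Lost: $437 − $297 = $140.

$140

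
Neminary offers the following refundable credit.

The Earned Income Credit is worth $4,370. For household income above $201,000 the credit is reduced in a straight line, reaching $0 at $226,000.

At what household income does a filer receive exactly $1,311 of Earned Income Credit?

$1,311 is 1,311/4,370 of the full $4,370, so 3,059/4,370 of the $25,000 range has been used: income = $201,000 + $25,000 × 3,059/4,370 = $218,500.

$218,500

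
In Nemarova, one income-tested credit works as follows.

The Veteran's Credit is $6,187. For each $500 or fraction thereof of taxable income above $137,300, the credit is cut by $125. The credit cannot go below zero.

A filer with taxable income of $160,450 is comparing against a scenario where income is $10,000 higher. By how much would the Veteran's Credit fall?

$312

At $160,450 — income exceeds $137,300 by $23,150, which is 47 full-or-partial $500 increments; reduction = 47 × $125 = $5,875, leaving $312.
At $170,450 — income exceeds $137,300 by $33,150 → 67 increments × $125 = $8,375 ≥ base, so the credit is $0.
Lost: $312 − $0 = $312.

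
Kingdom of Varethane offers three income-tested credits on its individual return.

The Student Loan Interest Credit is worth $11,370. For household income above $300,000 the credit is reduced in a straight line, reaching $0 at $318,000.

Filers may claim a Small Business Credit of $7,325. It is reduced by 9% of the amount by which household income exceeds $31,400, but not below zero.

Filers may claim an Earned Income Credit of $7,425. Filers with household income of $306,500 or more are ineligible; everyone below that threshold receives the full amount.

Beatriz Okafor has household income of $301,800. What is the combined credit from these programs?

$17,658

Student Loan Interest Credit: $301,800 is $1,800 into a $18,000 phase-out range, leaving 16,200/18,000 of the credit: $11,370 × 16,200/18,000 = $10,233.
Small Business Credit: 9% of the $270,400 excess over $31,400 is $24,336 ≥ base, so the credit is $0.
Earned Income Credit: $301,800 is below the $306,500 cutoff, so the full $7,425 applies.
Total: $10,233 + $0 + $7,425 = $17,658.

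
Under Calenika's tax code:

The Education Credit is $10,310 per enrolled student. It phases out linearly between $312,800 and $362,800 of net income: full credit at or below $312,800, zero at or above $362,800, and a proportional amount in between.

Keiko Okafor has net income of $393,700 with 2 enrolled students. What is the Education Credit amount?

$0

Education Credit: base = 2 × $10,310 = $20,620. $393,700 is at or above $362,800, so the credit is $0.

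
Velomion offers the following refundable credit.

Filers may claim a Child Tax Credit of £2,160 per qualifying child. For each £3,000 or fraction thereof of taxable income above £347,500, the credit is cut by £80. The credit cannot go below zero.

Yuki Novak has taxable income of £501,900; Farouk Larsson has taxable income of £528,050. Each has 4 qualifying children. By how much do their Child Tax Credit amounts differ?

Yuki (£501,900): Child Tax Credit: base = 4 × £2,160 = £8,640. income exceeds £347,500 by £154,400, which is 52 full-or-partial £3,000 increments; reduction = 52 × £80 = £4,160, leaving £4,480.
Farouk (£528,050): Child Tax Credit: base = 4 × £2,160 = £8,640. income exceeds £347,500 by £180,550, which is 61 full-or-partial £3,000 increments; reduction = 61 × £80 = £4,880, leaving £3,760.
Difference: |£4,480 − £3,760| = £720.

£720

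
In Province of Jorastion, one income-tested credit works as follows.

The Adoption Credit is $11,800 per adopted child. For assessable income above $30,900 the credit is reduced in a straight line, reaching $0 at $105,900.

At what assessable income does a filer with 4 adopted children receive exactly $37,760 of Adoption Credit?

$45,900

Full credit = 4 × $11,800 = $47,200.
$37,760 is 37,760/47,200 of the full $47,200, so 9,440/47,200 of the $75,000 range has been used: income = $30,900 + $75,000 × 9,440/47,200 = $45,900.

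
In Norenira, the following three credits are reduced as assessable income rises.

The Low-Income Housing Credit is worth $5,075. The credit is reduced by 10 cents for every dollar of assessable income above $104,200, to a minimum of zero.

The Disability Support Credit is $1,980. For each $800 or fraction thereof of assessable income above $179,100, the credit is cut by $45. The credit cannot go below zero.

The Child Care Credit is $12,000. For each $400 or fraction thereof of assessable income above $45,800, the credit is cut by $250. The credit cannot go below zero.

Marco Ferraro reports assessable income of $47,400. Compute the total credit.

$18,055

Low-Income Housing Credit: $47,400 is at or below the $104,200 threshold, so the full $5,075 applies.
Disability Support Credit: $47,400 is at or below the $179,100 threshold, so the full $1,980 applies.
Child Care Credit: income exceeds $45,800 by $1,600, which is 4 full-or-partial $400 increments; reduction = 4 × $250 = $1,000, leaving $11,000.
Total: $5,075 + $1,980 + $11,000 = $18,055.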